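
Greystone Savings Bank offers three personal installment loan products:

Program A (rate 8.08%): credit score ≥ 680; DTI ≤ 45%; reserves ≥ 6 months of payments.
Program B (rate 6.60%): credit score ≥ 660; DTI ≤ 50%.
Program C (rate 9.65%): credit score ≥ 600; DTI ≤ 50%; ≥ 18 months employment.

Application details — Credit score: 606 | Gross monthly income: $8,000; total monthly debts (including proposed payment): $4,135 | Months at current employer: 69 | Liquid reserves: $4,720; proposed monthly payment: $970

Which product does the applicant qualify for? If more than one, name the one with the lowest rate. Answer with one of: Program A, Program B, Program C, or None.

DTI = 4,135/8,000 = 51.7%.
Reserves = 4,720/970 = 4.9 months.
Program A: score 606 < 680; DTI 51.7% > 45%; reserves 4.9 < 6 mo → does not qualify.
Program B: score 606 < 660; DTI 51.7% > 50% → does not qualify.
Program C: score 606 ≥ 600; DTI 51.7% > 50%; employment 69 ≥ 18 mo → does not qualify.

None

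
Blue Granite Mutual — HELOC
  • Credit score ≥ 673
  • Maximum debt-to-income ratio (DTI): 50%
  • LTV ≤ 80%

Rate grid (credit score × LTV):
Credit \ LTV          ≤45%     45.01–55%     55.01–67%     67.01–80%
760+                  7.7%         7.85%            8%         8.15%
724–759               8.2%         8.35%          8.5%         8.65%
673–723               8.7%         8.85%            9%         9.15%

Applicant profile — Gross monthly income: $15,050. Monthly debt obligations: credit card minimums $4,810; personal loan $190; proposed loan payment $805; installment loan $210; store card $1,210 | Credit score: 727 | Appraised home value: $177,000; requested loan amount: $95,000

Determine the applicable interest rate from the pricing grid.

Credit score 727 ≥ 673; Total monthly debts = (4,810 + 190 + 805 + 210 + 1,210) = 7,225. Debt-to-income = 7,225/15,050 = 48% — meets 50% limit
LTV: 95,000 ÷ 177,000 = 53.7%, within 80% cap
Score 727 is in the 724–759 band; LTV 53.7% is in the 45.01–55% band → 8.35%.

8.35%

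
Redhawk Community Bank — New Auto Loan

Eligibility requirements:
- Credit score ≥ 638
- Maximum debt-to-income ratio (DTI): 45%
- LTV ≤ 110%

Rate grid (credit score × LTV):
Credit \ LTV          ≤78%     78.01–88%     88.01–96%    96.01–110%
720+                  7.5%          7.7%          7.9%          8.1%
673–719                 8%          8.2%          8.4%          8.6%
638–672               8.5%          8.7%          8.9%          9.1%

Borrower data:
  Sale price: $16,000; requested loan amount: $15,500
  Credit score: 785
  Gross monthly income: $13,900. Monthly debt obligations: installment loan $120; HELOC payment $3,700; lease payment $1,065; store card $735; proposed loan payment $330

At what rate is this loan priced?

Credit score 785 ≥ 638; Total monthly debts = (120 + 3,700 + 1,065 + 735 + 330) = 5,950. Debt-to-income = 5,950/13,900 = 42.8% — meets 45% limit
LTV = 15,500/16,000 = 96.9% ≤ 110%
Score 785 is in the 720+ band; LTV 96.9% is in the 96.01–110% band → 8.1%.

8.1%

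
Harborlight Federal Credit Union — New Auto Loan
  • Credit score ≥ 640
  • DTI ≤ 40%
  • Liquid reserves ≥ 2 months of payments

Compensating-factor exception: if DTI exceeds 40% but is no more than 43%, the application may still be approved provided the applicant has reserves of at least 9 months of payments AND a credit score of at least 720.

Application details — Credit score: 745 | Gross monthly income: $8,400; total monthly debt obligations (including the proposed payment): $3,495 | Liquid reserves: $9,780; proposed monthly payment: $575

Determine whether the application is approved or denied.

Approved

Credit score 745 ≥ 640 (meets base)
DTI: 3,495 ÷ 8,400 = 41.6%, over the 40% base limit.
Reserves: 9,780 ÷ 575 = 17.0 months (meets 2-month minimum)
41.6% falls in the override range (40%–43%), so the compensating-factor test applies.
Override check — reserves: 17.0 mo (ok); score: 745 (ok).
Both compensating conditions met → exception applies.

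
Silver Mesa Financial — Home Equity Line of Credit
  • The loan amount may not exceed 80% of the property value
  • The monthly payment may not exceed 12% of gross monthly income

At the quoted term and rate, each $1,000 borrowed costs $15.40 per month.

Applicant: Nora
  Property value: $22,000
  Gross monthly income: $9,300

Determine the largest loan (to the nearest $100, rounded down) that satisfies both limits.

$17,600

Payment cap: 12% × $9,300 = $1,116/month.
At $15.40 per $1,000, that supports 1,116/15.40 × 1,000 ≈ $72,467 → $72,400.
LTV cap: 80% × $22,000 = $17,600 → $17,600.
Binding constraint: loan-to-value.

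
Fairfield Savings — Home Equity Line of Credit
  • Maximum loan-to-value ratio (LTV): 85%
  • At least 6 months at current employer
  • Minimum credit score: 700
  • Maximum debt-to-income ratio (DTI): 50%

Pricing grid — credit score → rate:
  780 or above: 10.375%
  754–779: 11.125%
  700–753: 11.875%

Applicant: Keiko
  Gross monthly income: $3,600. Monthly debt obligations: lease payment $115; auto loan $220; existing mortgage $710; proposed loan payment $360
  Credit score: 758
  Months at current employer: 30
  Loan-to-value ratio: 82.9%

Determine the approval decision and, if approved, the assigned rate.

Approved at 11.125%

Credit score 758 ≥ 700 (meets minimum)
LTV 82.9% ≤ 85%
Employment 30 ≥ 6 months
Total monthly debts = (115 + 220 + 710 + 360) = 1,405. DTI = 1,405/3,600 = 39% ≤ 50%
All requirements met. Score 758 falls in the 754–779 tier → 11.125%.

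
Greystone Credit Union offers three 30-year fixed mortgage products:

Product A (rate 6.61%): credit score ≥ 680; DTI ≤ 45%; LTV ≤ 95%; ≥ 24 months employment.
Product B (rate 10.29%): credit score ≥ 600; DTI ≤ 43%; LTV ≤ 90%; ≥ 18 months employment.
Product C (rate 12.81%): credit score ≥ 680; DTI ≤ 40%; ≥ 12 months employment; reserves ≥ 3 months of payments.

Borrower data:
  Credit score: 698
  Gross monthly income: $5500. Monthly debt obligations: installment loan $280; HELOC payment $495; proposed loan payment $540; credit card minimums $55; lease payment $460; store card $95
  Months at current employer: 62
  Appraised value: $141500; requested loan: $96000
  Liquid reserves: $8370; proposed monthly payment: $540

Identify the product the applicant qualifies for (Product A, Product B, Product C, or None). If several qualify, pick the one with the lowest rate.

Product A

Total debts = (280 + 495 + 540 + 55 + 460 + 95) = 1,925; DTI = 1,925/5,500 = 35%.
LTV = 96,000/141,500 = 67.8%.
Reserves = 8,370/540 = 15.5 months.
Product A: score 698 ≥ 680; DTI 35% ≤ 45%; LTV 67.8% ≤ 95%; employment 62 ≥ 24 mo → qualifies.
Product B: score 698 ≥ 600; DTI 35% ≤ 43%; LTV 67.8% ≤ 90%; employment 62 ≥ 18 mo → qualifies.
Product C: score 698 ≥ 680; DTI 35% ≤ 40%; employment 62 ≥ 12 mo; reserves 15.5 ≥ 3 mo → qualifies.
Qualifying: Product A, Product B, Product C. Lowest rate is 6.61% → Product A.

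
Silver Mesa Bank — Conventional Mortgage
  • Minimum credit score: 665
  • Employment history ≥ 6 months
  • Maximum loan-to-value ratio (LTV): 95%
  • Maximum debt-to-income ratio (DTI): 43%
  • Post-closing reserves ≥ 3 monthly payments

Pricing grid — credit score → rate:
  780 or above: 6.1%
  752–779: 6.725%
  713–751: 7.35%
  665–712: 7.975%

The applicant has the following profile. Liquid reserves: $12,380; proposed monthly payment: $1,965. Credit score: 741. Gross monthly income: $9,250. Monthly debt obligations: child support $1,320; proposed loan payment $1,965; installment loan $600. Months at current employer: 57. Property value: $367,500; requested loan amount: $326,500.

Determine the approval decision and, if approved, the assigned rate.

Credit score 741 ≥ 665 (meets minimum)
Total monthly debts = (1,320 + 1,965 + 600) = 3,885. Debt-to-income = 3,885/9,250 = 42% — meets 43% limit
Reserves = 12,380/1,965 = 6.3 months ≥ 3
LTV: 326,500 ÷ 367,500 = 88.8%, within 95% cap
Employment 57 ≥ 6 months
All requirements met. Score 741 falls in the 713–751 tier → 7.35%.

Approved at 7.35%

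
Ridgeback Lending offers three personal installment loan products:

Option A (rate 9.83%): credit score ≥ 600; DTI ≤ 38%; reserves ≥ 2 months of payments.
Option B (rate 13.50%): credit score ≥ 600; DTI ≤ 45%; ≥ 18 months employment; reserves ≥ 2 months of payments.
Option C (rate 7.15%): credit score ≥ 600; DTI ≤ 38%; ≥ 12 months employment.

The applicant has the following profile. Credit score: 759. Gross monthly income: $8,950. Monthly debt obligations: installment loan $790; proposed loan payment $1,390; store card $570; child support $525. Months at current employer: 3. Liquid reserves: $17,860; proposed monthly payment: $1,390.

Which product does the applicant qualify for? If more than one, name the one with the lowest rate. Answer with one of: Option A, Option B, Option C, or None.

Total debts = (790 + 1,390 + 570 + 525) = 3,275; DTI = 3,275/8,950 = 36.6%.
Reserves = 17,860/1,390 = 12.8 months.
Option A: score 759 ≥ 600; DTI 36.6% ≤ 38%; reserves 12.8 ≥ 2 mo → qualifies.
Option B: score 759 ≥ 600; DTI 36.6% ≤ 45%; employment 3 < 18 mo; reserves 12.8 ≥ 2 mo → does not qualify.
Option C: score 759 ≥ 600; DTI 36.6% ≤ 38%; employment 3 < 12 mo → does not qualify.

Option A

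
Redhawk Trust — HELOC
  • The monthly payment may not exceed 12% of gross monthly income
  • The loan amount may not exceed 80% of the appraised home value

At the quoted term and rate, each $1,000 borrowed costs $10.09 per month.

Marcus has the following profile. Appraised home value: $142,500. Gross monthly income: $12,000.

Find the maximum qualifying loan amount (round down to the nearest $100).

Payment cap: 12% × $12,000 = $1,440/month.
At $10.09 per $1,000, that supports 1,440/10.09 × 1,000 ≈ $142,715 → $142,700.
LTV cap: 80% × $142,500 = $114,000 → $114,000.
Binding constraint: loan-to-value.

$114,000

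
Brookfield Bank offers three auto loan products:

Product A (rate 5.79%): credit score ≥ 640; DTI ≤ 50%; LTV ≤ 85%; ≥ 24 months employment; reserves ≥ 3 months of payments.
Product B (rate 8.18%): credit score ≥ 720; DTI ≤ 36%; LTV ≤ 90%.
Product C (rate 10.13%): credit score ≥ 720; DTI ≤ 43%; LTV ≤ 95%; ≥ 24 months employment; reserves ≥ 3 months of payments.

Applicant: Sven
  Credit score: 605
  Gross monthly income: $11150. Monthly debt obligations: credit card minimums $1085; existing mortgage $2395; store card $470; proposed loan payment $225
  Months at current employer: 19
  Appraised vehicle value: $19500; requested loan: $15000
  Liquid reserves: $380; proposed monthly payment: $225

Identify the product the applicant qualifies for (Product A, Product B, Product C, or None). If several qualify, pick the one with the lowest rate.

Total debts = (1,085 + 2,395 + 470 + 225) = 4,175; DTI = 4,175/11,150 = 37.4%.
LTV = 15,000/19,500 = 76.9%.
Reserves = 380/225 = 1.7 months.
Product A: score 605 < 640; DTI 37.4% ≤ 50%; LTV 76.9% ≤ 85%; employment 19 < 24 mo; reserves 1.7 < 3 mo → does not qualify.
Product B: score 605 < 720; DTI 37.4% > 36%; LTV 76.9% ≤ 90% → does not qualify.
Product C: score 605 < 720; DTI 37.4% ≤ 43%; LTV 76.9% ≤ 95%; employment 19 < 24 mo; reserves 1.7 < 3 mo → does not qualify.

None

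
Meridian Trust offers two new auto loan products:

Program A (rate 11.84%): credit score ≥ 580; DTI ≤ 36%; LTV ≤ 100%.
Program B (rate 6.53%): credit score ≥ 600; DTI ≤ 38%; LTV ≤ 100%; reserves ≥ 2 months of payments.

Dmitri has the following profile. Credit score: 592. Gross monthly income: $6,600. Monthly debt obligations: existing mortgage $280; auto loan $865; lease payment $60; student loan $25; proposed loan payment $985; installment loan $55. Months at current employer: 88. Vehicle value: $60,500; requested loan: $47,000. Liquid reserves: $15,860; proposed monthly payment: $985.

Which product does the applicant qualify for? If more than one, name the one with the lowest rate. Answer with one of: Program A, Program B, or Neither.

Total debts = (280 + 865 + 60 + 25 + 985 + 55) = 2,270; DTI = 2,270/6,600 = 34.4%.
LTV = 47,000/60,500 = 77.7%.
Reserves = 15,860/985 = 16.1 months.
Program A: score 592 ≥ 580; DTI 34.4% ≤ 36%; LTV 77.7% ≤ 100% → qualifies.
Program B: score 592 < 600; DTI 34.4% ≤ 38%; LTV 77.7% ≤ 100%; reserves 16.1 ≥ 2 mo → does not qualify.

Program A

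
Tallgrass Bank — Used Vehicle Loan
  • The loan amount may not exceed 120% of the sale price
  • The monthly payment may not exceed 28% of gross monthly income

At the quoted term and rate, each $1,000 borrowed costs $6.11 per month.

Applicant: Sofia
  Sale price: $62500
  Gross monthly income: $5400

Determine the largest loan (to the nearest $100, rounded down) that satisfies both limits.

Payment cap: 28% × $5,400 = $1,512/month.
At $6.11 per $1,000, that supports 1,512/6.11 × 1,000 ≈ $247,463 → $247,400.
LTV cap: 120% × $62,500 = $75,000 → $75,000.
Binding constraint: loan-to-value.

$75,000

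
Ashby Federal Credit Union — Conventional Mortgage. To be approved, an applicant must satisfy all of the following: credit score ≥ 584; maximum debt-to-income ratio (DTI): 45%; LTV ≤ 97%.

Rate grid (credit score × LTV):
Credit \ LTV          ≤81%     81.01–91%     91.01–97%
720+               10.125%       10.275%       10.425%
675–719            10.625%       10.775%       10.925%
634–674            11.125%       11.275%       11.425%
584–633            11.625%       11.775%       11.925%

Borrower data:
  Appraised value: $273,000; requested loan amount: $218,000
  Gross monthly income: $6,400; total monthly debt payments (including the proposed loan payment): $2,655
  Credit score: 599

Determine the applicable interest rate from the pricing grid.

Credit score 599 ≥ 584; DTI: 2,655 ÷ 6,400 = 41.5%, within the 45% cap
LTV = 218,000/273,000 = 79.9% ≤ 97%
Row: 599 falls in 584–633. Column: 79.9% falls in ≤81%. Rate = 11.625%.

11.625%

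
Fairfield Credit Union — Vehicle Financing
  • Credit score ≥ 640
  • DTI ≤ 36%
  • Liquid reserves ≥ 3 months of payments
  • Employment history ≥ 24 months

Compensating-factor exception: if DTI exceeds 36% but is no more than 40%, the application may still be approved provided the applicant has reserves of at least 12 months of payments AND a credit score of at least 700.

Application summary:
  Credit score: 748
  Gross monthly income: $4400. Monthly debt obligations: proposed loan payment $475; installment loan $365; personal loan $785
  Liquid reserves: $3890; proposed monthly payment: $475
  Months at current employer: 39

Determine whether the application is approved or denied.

Denied

Credit score 748 ≥ 640 (meets base)
Total debts = (475 + 365 + 785) = 1,625. DTI: 1,625 ÷ 4,400 = 36.9%, over the 36% base limit.
Reserves = 3,890/475 = 8.2 months ≥ 3
Employment 39 ≥ 24 months
36.9% falls in the override range (36%–40%), so the compensating-factor test applies.
Override check — reserves: 8.2 mo (short of 12); score: 748 (ok).
Compensating-factor requirement not fully met.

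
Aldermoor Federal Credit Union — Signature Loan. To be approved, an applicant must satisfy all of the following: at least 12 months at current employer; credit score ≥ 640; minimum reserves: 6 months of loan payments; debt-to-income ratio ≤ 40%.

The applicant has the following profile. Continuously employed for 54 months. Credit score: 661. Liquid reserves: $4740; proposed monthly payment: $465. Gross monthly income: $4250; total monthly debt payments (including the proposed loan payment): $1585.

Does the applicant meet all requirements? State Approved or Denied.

Employment 54 ≥ 12 months
Credit score 661 ≥ 640 (meets)
Liquid reserves cover 4,740/465 = 10.2 months — ≥ 6 required
Debt-to-income = 1,585/4,250 = 37.3% — meets 40% limit
All criteria satisfied.

Approved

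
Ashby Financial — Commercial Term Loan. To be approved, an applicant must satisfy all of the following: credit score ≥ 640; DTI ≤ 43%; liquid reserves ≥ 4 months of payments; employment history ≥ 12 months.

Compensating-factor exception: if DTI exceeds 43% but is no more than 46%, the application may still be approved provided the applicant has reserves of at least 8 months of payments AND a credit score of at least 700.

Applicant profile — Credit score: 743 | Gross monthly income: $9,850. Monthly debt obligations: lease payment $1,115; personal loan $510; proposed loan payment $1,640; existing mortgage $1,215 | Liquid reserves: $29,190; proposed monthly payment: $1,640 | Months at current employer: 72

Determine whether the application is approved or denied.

Approved

Credit score 743 ≥ 640 (meets base)
Total debts = (1,115 + 510 + 1,640 + 1,215) = 4,480. DTI = 4,480/9,850 = 45.5% > 43% — standard DTI limit exceeded.
Reserves: 29,190 ÷ 1,640 = 17.8 months (meets 4-month minimum)
Employment 72 ≥ 12 months
DTI 45.5% is within the 43%–46% exception band; checking compensating factors.
Reserves 17.8 ≥ 8 months; credit score 743 ≥ 700.
Both compensating conditions met → exception applies.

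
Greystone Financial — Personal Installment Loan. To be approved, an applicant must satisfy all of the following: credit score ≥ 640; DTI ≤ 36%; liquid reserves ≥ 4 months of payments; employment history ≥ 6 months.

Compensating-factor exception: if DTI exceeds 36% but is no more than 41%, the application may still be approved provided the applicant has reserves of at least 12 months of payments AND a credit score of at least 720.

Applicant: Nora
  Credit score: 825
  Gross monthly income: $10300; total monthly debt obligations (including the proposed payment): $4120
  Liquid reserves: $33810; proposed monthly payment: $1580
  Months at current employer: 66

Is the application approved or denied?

Approved

Credit score 825 ≥ 640 (meets base)
DTI: 4,120 ÷ 10,300 = 40%, over the 36% base limit.
Reserves = 33,810/1,580 = 21.4 months ≥ 4
Employment 66 ≥ 6 months
DTI 40% is within the 36%–41% exception band; checking compensating factors.
Reserves 21.4 ≥ 12 months; credit score 825 ≥ 720.
Both override conditions satisfied; DTI exception granted.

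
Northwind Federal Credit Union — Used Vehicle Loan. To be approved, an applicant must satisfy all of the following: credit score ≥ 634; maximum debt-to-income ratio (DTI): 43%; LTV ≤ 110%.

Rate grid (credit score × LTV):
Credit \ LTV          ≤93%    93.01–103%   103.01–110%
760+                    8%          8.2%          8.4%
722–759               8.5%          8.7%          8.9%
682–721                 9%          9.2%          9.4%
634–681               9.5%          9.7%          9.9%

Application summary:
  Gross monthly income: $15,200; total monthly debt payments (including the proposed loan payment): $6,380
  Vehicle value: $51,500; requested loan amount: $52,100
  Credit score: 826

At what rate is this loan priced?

8.2%

Credit score 826 ≥ 634; DTI: 6,380 ÷ 15,200 = 42%, within the 43% cap
LTV: 52,100 ÷ 51,500 = 101.2%, within 110% cap
Score 826 is in the 760+ band; LTV 101.2% is in the 93.01–103% band → 8.2%.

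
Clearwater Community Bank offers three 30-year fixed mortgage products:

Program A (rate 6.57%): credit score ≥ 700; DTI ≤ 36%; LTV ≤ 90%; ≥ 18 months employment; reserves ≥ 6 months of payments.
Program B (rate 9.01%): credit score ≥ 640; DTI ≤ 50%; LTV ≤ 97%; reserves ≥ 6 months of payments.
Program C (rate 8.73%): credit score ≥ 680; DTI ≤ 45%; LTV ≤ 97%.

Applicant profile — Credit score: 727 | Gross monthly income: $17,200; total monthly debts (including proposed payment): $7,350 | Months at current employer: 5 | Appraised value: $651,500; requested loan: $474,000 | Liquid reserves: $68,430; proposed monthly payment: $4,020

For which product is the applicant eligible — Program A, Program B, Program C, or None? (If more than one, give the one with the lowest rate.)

Program C

DTI = 7,350/17,200 = 42.7%.
LTV = 474,000/651,500 = 72.8%.
Reserves = 68,430/4,020 = 17.0 months.
Program A: score 727 ≥ 700; DTI 42.7% > 36%; LTV 72.8% ≤ 90%; employment 5 < 18 mo; reserves 17.0 ≥ 6 mo → does not qualify.
Program B: score 727 ≥ 640; DTI 42.7% ≤ 50%; LTV 72.8% ≤ 97%; reserves 17.0 ≥ 6 mo → qualifies.
Program C: score 727 ≥ 680; DTI 42.7% ≤ 45%; LTV 72.8% ≤ 97% → qualifies.
Qualifying: Program B, Program C. Lowest rate is 8.73% → Program C.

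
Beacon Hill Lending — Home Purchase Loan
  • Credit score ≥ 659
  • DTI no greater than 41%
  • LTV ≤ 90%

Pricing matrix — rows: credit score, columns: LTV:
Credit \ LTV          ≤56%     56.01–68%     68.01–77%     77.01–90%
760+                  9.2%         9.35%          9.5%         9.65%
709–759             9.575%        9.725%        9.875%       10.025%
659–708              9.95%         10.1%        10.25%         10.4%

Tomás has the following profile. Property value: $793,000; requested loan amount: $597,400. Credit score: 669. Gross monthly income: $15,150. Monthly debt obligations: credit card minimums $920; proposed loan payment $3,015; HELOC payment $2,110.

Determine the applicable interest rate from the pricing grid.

Credit score 669 ≥ 659; Total monthly debts = (920 + 3,015 + 2,110) = 6,045. DTI: 6,045 ÷ 15,150 = 39.9%, within the 41% cap
Loan-to-value = 597,400/793,000 = 75.3% — pass (90% max)
Row: 669 falls in 659–708. Column: 75.3% falls in 68.01–77%. Rate = 10.25%.

10.25%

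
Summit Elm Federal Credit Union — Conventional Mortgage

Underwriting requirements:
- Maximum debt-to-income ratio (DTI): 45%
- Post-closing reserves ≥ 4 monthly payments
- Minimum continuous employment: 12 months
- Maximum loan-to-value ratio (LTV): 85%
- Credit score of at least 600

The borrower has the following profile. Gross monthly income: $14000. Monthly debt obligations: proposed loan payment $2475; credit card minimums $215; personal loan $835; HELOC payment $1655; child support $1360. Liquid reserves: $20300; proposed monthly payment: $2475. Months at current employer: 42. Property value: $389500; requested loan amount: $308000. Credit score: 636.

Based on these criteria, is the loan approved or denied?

Total monthly debts = (2,475 + 215 + 835 + 1,655 + 1,360) = 6,540. Debt-to-income = 6,540/14,000 = 46.7% — over 45% limit
Liquid reserves cover 20,300/2,475 = 8.2 months — ≥ 4 required
Employment 42 ≥ 12 months
LTV = 308,000/389,500 = 79.1% ≤ 85%
Credit score 636 ≥ 600 (meets)
Fails on DTI.

Denied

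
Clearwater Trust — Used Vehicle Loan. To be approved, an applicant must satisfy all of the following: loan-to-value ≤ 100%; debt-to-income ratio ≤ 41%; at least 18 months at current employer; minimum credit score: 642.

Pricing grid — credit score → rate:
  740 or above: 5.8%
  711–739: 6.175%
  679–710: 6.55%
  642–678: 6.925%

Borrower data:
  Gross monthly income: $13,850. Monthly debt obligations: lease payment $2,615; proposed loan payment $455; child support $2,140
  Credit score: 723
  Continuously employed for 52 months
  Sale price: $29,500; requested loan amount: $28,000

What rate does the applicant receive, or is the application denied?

Approved at 6.175%

Credit score 723 ≥ 642 (meets minimum)
Total monthly debts = (2,615 + 455 + 2,140) = 5,210. Debt-to-income = 5,210/13,850 = 37.6% — meets 41% limit
Loan-to-value = 28,000/29,500 = 94.9% — pass (100% max)
Employment 52 ≥ 18 months
All requirements met. Score 723 falls in the 711–739 tier → 6.175%.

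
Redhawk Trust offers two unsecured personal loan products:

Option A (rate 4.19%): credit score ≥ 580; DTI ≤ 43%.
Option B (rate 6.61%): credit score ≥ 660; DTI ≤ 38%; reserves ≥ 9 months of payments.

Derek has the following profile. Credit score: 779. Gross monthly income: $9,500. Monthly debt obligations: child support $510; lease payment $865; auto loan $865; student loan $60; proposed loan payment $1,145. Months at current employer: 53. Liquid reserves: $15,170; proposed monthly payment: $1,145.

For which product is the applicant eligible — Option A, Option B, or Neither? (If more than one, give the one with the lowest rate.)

Total debts = (510 + 865 + 865 + 60 + 1,145) = 3,445; DTI = 3,445/9,500 = 36.3%.
Reserves = 15,170/1,145 = 13.2 months.
Option A: score 779 ≥ 580; DTI 36.3% ≤ 43% → qualifies.
Option B: score 779 ≥ 660; DTI 36.3% ≤ 38%; reserves 13.2 ≥ 9 mo → qualifies.
Qualifying: Option A, Option B. Lowest rate is 4.19% → Option A.

Option A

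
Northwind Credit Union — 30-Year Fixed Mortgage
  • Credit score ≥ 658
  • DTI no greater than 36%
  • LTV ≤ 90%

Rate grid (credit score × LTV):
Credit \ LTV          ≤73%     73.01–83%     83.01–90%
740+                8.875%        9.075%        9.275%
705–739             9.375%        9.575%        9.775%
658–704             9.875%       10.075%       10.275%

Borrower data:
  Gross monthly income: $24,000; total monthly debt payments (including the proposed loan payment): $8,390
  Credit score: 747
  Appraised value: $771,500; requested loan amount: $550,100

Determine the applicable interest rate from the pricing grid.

Credit score 747 ≥ 658; Debt-to-income = 8,390/24,000 = 35% — meets 36% limit
LTV = 550,100/771,500 = 71.3% ≤ 90%
Score 747 is in the 740+ band; LTV 71.3% is in the ≤73% band → 8.875%.

8.875%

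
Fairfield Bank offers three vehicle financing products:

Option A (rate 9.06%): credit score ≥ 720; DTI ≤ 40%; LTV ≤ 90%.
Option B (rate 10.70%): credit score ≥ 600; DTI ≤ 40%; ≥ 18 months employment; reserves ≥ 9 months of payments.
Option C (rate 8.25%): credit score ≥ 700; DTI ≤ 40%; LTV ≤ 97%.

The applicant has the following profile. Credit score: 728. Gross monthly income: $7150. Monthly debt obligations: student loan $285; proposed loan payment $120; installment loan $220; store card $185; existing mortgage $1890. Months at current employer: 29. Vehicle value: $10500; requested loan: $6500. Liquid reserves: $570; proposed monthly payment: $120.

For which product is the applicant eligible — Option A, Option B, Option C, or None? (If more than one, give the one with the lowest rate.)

Total debts = (285 + 120 + 220 + 185 + 1,890) = 2,700; DTI = 2,700/7,150 = 37.8%.
LTV = 6,500/10,500 = 61.9%.
Reserves = 570/120 = 4.8 months.
Option A: score 728 ≥ 720; DTI 37.8% ≤ 40%; LTV 61.9% ≤ 90% → qualifies.
Option B: score 728 ≥ 600; DTI 37.8% ≤ 40%; employment 29 ≥ 18 mo; reserves 4.8 < 9 mo → does not qualify.
Option C: score 728 ≥ 700; DTI 37.8% ≤ 40%; LTV 61.9% ≤ 97% → qualifies.
Qualifying: Option A, Option C. Lowest rate is 8.25% → Option C.

Option C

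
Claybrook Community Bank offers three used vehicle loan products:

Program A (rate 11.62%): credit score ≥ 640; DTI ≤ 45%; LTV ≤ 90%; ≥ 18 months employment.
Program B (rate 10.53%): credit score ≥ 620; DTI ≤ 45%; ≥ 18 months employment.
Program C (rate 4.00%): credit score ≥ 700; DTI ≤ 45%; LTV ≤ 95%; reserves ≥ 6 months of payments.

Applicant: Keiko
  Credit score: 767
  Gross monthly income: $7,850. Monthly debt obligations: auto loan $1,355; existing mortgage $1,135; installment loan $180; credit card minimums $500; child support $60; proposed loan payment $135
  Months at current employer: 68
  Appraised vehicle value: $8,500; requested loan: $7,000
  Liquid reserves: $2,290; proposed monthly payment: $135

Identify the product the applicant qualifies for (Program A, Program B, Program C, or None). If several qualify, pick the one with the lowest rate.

Total debts = (1,355 + 1,135 + 180 + 500 + 60 + 135) = 3,365; DTI = 3,365/7,850 = 42.9%.
LTV = 7,000/8,500 = 82.4%.
Reserves = 2,290/135 = 17.0 months.
Program A: score 767 ≥ 640; DTI 42.9% ≤ 45%; LTV 82.4% ≤ 90%; employment 68 ≥ 18 mo → qualifies.
Program B: score 767 ≥ 620; DTI 42.9% ≤ 45%; employment 68 ≥ 18 mo → qualifies.
Program C: score 767 ≥ 700; DTI 42.9% ≤ 45%; LTV 82.4% ≤ 95%; reserves 17.0 ≥ 6 mo → qualifies.
Qualifying: Program A, Program B, Program C. Lowest rate is 4.00% → Program C.

Program C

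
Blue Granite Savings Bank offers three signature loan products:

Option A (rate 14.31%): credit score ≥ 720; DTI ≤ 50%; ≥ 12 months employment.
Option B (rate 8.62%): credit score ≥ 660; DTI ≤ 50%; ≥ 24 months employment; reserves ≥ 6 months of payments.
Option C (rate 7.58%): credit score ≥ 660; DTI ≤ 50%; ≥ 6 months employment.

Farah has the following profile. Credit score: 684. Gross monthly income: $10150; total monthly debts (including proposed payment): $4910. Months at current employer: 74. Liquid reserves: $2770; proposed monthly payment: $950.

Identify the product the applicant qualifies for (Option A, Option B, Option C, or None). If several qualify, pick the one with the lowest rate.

DTI = 4,910/10,150 = 48.4%.
Reserves = 2,770/950 = 2.9 months.
Option A: score 684 < 720; DTI 48.4% ≤ 50%; employment 74 ≥ 12 mo → does not qualify.
Option B: score 684 ≥ 660; DTI 48.4% ≤ 50%; employment 74 ≥ 24 mo; reserves 2.9 < 6 mo → does not qualify.
Option C: score 684 ≥ 660; DTI 48.4% ≤ 50%; employment 74 ≥ 6 mo → qualifies.

Option C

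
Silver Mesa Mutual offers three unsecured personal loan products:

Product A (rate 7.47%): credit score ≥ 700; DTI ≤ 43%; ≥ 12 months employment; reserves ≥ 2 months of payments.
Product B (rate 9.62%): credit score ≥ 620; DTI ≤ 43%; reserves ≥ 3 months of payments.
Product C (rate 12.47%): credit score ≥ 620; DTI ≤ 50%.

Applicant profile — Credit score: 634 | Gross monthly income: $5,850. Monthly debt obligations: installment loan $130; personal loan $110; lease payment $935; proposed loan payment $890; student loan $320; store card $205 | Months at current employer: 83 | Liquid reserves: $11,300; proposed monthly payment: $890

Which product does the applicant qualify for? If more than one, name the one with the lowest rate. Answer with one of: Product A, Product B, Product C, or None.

Product C

Total debts = (130 + 110 + 935 + 890 + 320 + 205) = 2,590; DTI = 2,590/5,850 = 44.3%.
Reserves = 11,300/890 = 12.7 months.
Product A: score 634 < 700; DTI 44.3% > 43%; employment 83 ≥ 12 mo; reserves 12.7 ≥ 2 mo → does not qualify.
Product B: score 634 ≥ 620; DTI 44.3% > 43%; reserves 12.7 ≥ 3 mo → does not qualify.
Product C: score 634 ≥ 620; DTI 44.3% ≤ 50% → qualifies.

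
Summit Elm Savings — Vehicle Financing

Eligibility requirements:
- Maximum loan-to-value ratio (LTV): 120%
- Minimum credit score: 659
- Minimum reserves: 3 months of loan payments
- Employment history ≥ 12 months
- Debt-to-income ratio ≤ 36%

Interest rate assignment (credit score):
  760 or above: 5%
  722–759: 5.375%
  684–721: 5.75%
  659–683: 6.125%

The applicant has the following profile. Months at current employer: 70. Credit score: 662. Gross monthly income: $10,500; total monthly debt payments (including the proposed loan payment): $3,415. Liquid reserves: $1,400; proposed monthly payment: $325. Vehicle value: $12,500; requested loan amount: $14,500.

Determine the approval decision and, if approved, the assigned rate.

Approved at 6.125%

Credit score 662 ≥ 659 (meets minimum)
Loan-to-value = 14,500/12,500 = 116% — pass (120% max)
Reserves: 1,400 ÷ 325 = 4.3 months (meets 3-month minimum)
Debt-to-income = 3,415/10,500 = 32.5% — meets 36% limit
Employment 70 ≥ 12 months
All requirements met. Score 662 falls in the 659–683 tier → 6.125%.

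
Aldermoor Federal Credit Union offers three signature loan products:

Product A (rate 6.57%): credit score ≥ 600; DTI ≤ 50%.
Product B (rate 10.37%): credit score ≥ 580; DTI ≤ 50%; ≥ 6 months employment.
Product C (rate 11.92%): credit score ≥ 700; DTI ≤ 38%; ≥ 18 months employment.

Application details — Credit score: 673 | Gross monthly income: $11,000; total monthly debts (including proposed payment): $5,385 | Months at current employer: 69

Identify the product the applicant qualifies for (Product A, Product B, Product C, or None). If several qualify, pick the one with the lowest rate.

DTI = 5,385/11,000 = 49%.
Product A: score 673 ≥ 600; DTI 49% ≤ 50% → qualifies.
Product B: score 673 ≥ 580; DTI 49% ≤ 50%; employment 69 ≥ 6 mo → qualifies.
Product C: score 673 < 700; DTI 49% > 38%; employment 69 ≥ 18 mo → does not qualify.
Qualifying: Product A, Product B. Lowest rate is 6.57% → Product A.

Product A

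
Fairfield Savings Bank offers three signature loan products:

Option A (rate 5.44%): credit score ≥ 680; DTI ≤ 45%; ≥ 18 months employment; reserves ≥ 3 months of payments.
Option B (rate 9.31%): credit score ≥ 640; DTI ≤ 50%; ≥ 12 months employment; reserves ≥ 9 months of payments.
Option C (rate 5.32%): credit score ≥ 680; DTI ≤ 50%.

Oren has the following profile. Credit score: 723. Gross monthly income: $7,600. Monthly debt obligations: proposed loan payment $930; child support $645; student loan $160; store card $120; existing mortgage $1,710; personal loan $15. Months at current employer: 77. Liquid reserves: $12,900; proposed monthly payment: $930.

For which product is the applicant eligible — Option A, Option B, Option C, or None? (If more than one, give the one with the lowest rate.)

Option C

Total debts = (930 + 645 + 160 + 120 + 1,710 + 15) = 3,580; DTI = 3,580/7,600 = 47.1%.
Reserves = 12,900/930 = 13.9 months.
Option A: score 723 ≥ 680; DTI 47.1% > 45%; employment 77 ≥ 18 mo; reserves 13.9 ≥ 3 mo → does not qualify.
Option B: score 723 ≥ 640; DTI 47.1% ≤ 50%; employment 77 ≥ 12 mo; reserves 13.9 ≥ 9 mo → qualifies.
Option C: score 723 ≥ 680; DTI 47.1% ≤ 50% → qualifies.
Qualifying: Option B, Option C. Lowest rate is 5.32% → Option C.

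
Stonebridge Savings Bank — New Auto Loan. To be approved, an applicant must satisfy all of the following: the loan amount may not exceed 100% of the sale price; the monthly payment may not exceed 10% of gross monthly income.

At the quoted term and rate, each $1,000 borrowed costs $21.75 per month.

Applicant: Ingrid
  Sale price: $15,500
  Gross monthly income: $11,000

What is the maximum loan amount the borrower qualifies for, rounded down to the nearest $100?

$15,500

Payment cap: 10% × $11,000 = $1,100/month.
At $21.75 per $1,000, that supports 1,100/21.75 × 1,000 ≈ $50,574 → $50,500.
LTV cap: 100% × $15,500 = $15,500 → $15,500.
Binding constraint: loan-to-value.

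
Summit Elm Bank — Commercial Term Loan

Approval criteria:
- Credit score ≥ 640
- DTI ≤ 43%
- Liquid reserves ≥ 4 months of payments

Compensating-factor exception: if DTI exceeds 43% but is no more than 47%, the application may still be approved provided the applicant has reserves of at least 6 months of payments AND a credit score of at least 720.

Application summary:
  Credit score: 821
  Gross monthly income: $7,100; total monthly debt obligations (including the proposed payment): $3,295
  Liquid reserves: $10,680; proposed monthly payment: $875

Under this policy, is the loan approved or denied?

Credit score 821 ≥ 640 (meets base)
DTI = 3,295/7,100 = 46.4% > 43% — standard DTI limit exceeded.
Liquid reserves cover 10,680/875 = 12.2 months — ≥ 4 required
DTI 46.4% is within the 43%–47% exception band; checking compensating factors.
Override check — reserves: 12.2 mo (ok); score: 821 (ok).
Both override conditions satisfied; DTI exception granted.

Approved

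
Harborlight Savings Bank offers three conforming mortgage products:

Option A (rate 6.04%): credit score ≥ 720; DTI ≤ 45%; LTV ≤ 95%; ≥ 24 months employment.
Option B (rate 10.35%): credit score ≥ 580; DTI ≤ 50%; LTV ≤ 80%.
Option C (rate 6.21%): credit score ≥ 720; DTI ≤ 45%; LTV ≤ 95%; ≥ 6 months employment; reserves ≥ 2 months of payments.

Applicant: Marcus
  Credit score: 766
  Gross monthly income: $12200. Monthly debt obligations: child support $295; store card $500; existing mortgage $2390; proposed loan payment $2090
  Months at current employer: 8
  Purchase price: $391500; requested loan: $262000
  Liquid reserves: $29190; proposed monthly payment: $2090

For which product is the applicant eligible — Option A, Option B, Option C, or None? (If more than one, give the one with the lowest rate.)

Total debts = (295 + 500 + 2,390 + 2,090) = 5,275; DTI = 5,275/12,200 = 43.2%.
LTV = 262,000/391,500 = 66.9%.
Reserves = 29,190/2,090 = 14.0 months.
Option A: score 766 ≥ 720; DTI 43.2% ≤ 45%; LTV 66.9% ≤ 95%; employment 8 < 24 mo → does not qualify.
Option B: score 766 ≥ 580; DTI 43.2% ≤ 50%; LTV 66.9% ≤ 80% → qualifies.
Option C: score 766 ≥ 720; DTI 43.2% ≤ 45%; LTV 66.9% ≤ 95%; employment 8 ≥ 6 mo; reserves 14.0 ≥ 2 mo → qualifies.
Qualifying: Option B, Option C. Lowest rate is 6.21% → Option C.

Option C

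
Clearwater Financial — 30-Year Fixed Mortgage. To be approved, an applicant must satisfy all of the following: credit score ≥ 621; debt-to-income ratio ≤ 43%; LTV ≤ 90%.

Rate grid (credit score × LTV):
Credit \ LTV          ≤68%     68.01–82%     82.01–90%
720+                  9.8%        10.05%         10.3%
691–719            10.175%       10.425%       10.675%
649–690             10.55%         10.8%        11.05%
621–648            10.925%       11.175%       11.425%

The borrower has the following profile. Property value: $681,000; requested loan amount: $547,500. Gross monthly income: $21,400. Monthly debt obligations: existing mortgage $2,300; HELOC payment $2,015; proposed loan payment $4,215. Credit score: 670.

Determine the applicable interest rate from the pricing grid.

10.8%

Credit score 670 ≥ 621; Total monthly debts = (2,300 + 2,015 + 4,215) = 8,530. DTI = 8,530/21,400 = 39.9% ≤ 43%
Loan-to-value = 547,500/681,000 = 80.4% — pass (90% max)
Credit 670 → row 649–690; LTV 80.4% → column 68.01–82%. Grid cell → 10.8%.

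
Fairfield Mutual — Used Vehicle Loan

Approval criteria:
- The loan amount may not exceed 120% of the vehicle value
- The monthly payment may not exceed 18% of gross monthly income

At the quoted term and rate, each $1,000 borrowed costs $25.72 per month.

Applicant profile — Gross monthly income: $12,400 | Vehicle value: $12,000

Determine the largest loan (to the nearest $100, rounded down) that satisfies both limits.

$14,400

Payment cap: 18% × $12,400 = $2,232/month.
At $25.72 per $1,000, that supports 2,232/25.72 × 1,000 ≈ $86,780 → $86,700.
LTV cap: 120% × $12,000 = $14,400 → $14,400.
Binding constraint: loan-to-value.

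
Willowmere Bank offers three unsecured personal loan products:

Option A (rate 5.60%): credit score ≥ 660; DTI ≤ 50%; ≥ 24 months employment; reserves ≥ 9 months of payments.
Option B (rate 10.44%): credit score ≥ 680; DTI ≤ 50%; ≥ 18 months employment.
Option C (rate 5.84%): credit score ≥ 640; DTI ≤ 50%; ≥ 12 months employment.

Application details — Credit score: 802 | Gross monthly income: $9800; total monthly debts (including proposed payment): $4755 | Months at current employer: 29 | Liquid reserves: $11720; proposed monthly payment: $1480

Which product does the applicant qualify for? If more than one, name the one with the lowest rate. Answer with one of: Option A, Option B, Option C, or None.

Option C

DTI = 4,755/9,800 = 48.5%.
Reserves = 11,720/1,480 = 7.9 months.
Option A: score 802 ≥ 660; DTI 48.5% ≤ 50%; employment 29 ≥ 24 mo; reserves 7.9 < 9 mo → does not qualify.
Option B: score 802 ≥ 680; DTI 48.5% ≤ 50%; employment 29 ≥ 18 mo → qualifies.
Option C: score 802 ≥ 640; DTI 48.5% ≤ 50%; employment 29 ≥ 12 mo → qualifies.
Qualifying: Option B, Option C. Lowest rate is 5.84% → Option C.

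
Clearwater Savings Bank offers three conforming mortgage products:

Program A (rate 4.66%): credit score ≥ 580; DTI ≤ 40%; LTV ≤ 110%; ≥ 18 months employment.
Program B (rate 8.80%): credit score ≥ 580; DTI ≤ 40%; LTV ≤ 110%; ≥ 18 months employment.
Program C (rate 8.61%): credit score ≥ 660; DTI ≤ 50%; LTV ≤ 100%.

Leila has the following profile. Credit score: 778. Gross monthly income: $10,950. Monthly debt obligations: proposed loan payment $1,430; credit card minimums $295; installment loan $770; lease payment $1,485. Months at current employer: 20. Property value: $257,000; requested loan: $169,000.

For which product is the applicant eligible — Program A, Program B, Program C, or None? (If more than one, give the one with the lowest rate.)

Total debts = (1,430 + 295 + 770 + 1,485) = 3,980; DTI = 3,980/10,950 = 36.3%.
LTV = 169,000/257,000 = 65.8%.
Program A: score 778 ≥ 580; DTI 36.3% ≤ 40%; LTV 65.8% ≤ 110%; employment 20 ≥ 18 mo → qualifies.
Program B: score 778 ≥ 580; DTI 36.3% ≤ 40%; LTV 65.8% ≤ 110%; employment 20 ≥ 18 mo → qualifies.
Program C: score 778 ≥ 660; DTI 36.3% ≤ 50%; LTV 65.8% ≤ 100% → qualifies.
Qualifying: Program A, Program B, Program C. Lowest rate is 4.66% → Program A.

Program A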